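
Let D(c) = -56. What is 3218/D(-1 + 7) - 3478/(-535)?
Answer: -763431/14980 ≈ -50.963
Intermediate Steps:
3218/D(-1 + 7) - 3478/(-535) = 3218/(-56) - 3478/(-535) = 3218*(-1/56) - 3478*(-1/535) = -1609/28 + 3478/535 = -763431/14980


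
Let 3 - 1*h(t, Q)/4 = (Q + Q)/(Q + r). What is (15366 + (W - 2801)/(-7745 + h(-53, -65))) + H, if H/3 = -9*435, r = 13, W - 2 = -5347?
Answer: 28045549/7743 ≈ 3622.1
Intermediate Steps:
W = -5345 (W = 2 - 5347 = -5345)
H = -11745 (H = 3*(-9*435) = 3*(-3915) = -11745)
h(t, Q) = 12 - 8*Q/(13 + Q) (h(t, Q) = 12 - 4*(Q + Q)/(Q + 13) = 12 - 4*2*Q/(13 + Q) = 12 - 8*Q/(13 + Q))
(15366 + (W - 2801)/(-7745 + h(-53, -65))) + H = (15366 + (-5345 - 2801)/(-7745 + 4*(39 - 65)/(13 - 65))) - 11745 = (15366 - 8146/(-7745 + 4*(-26)/(-52))) - 11745 = (15366 - 8146/(-7745 + 4*(-1/52)*(-26))) - 11745 = (15366 - 8146/(-7745 + 2)) - 11745 = (15366 - 8146/(-7743)) - 11745 = (15366 - 8146*(-1/7743)) - 11745 = (15366 + 8146/7743) - 11745 = 118987084/7743 - 11745 = 28045549/7743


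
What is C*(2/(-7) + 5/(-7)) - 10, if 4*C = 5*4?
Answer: -15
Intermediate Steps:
C = 5 (C = (5*4)/4 = (1/4)*20 = 5)
C*(2/(-7) + 5/(-7)) - 10 = 5*(2/(-7) + 5/(-7)) - 10 = 5*(2*(-1/7) + 5*(-1/7)) - 10 = 5*(-2/7 - 5/7) - 10 = 5*(-1) - 10 = -5 - 10 = -15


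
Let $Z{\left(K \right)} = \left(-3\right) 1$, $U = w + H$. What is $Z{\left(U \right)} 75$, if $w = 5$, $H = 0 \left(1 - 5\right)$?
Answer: $-225$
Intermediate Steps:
$H = 0$ ($H = 0 \left(-4\right) = 0$)
$U = 5$ ($U = 5 + 0 = 5$)
$Z{\left(K \right)} = -3$
$Z{\left(U \right)} 75 = \left(-3\right) 75 = -225$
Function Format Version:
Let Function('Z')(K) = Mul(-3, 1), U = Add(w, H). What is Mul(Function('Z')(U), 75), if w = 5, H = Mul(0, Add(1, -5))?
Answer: -225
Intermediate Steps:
H = 0 (H = Mul(0, -4) = 0)
U = 5 (U = Add(5, 0) = 5)
Function('Z')(K) = -3
Mul(Function('Z')(U), 75) = Mul(-3, 75) = -225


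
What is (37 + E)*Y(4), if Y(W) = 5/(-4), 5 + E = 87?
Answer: -595/4 ≈ -148.75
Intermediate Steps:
E = 82 (E = -5 + 87 = 82)
Y(W) = -5/4 (Y(W) = 5*(-1/4) = -5/4)
(37 + E)*Y(4) = (37 + 82)*(-5/4) = 119*(-5/4) = -595/4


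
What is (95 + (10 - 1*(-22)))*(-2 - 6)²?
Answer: 8128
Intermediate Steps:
(95 + (10 - 1*(-22)))*(-2 - 6)² = (95 + (10 + 22))*(-8)² = (95 + 32)*64 = 127*64 = 8128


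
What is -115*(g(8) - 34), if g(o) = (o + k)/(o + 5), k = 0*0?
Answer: 49910/13 ≈ 3839.2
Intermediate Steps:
k = 0
g(o) = o/(5 + o) (g(o) = (o + 0)/(o + 5) = o/(5 + o))
-115*(g(8) - 34) = -115*(8/(5 + 8) - 34) = -115*(8/13 - 34) = -115*(-434/13) = 49910/13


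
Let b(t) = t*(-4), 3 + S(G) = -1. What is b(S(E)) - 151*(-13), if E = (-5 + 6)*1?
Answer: 1979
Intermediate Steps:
E = 1 (E = 1*1 = 1)
S(G) = -4 (S(G) = -3 - 1 = -4)
b(t) = -4*t
b(S(E)) - 151*(-13) = -4*(-4) - 151*(-13) = 16 + 1963 = 1979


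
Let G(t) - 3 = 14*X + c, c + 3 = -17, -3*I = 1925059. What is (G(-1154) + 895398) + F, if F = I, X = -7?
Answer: 760790/3 ≈ 2.5360e+5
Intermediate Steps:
I = -1925059/3 (I = -1/3*1925059 = -1925059/3 ≈ -6.4169e+5)
c = -20 (c = -3 - 17 = -20)
F = -1925059/3 ≈ -6.4169e+5
G(t) = -115 (G(t) = 3 + (14*(-7) - 20) = 3 + (-98 - 20) = 3 - 118 = -115)
(G(-1154) + 895398) + F = (-115 + 895398) - 1925059/3 = 895283 - 1925059/3 = 760790/3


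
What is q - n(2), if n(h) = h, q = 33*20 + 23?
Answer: 681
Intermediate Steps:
q = 683 (q = 660 + 23 = 683)
q - n(2) = 683 - 1*2 = 683 - 2 = 681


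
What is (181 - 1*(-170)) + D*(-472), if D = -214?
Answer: 101359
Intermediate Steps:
(181 - 1*(-170)) + D*(-472) = (181 - 1*(-170)) - 214*(-472) = (181 + 170) + 101008 = 351 + 101008 = 101359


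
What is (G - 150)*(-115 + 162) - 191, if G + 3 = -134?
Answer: -13680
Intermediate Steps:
G = -137 (G = -3 - 134 = -137)
(G - 150)*(-115 + 162) - 191 = (-137 - 150)*(-115 + 162) - 191 = -287*47 - 191 = -13489 - 191 = -13680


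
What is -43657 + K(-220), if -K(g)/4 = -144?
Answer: -43081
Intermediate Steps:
K(g) = 576 (K(g) = -4*(-144) = 576)
-43657 + K(-220) = -43657 + 576 = -43081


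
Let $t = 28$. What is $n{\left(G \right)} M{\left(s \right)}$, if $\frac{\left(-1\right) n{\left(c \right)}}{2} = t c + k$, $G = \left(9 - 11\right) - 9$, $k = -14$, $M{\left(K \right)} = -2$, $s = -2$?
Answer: $-1288$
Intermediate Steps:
$G = -11$ ($G = -2 - 9 = -11$)
$n{\left(c \right)} = 28 - 56 c$ ($n{\left(c \right)} = - 2 \left(28 c - 14\right) = - 2 \left(-14 + 28 c\right) = 28 - 56 c$)
$n{\left(G \right)} M{\left(s \right)} = \left(28 - -616\right) \left(-2\right) = \left(28 + 616\right) \left(-2\right) = 644 \left(-2\right) = -1288$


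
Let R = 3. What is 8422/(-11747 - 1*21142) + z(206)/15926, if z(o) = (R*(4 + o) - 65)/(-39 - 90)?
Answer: -1924577097/7507659734 ≈ -0.25635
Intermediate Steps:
z(o) = 53/129 - o/43 (z(o) = (3*(4 + o) - 65)/(-39 - 90) = ((12 + 3*o) - 65)/(-129) = (-53 + 3*o)*(-1/129) = 53/129 - o/43)
8422/(-11747 - 1*21142) + z(206)/15926 = 8422/(-11747 - 1*21142) + (53/129 - 1/43*206)/15926 = 8422/(-11747 - 21142) + (53/129 - 206/43)*(1/15926) = 8422/(-32889) - 565/129*1/15926 = 8422*(-1/32889) - 565/2054454 = -8422/32889 - 565/2054454 = -1924577097/7507659734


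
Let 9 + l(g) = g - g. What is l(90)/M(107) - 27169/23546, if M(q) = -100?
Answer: -1252493/1177300 ≈ -1.0639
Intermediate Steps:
l(g) = -9 (l(g) = -9 + (g - g) = -9 + 0 = -9)
l(90)/M(107) - 27169/23546 = -9/(-100) - 27169/23546 = -9*(-1/100) - 27169*1/23546 = 9/100 - 27169/23546 = -1252493/1177300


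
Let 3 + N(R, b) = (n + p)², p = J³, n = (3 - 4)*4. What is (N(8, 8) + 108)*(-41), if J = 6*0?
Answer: -4961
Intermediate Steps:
J = 0
n = -4 (n = -1*4 = -4)
p = 0 (p = 0³ = 0)
N(R, b) = 13 (N(R, b) = -3 + (-4 + 0)² = -3 + (-4)² = -3 + 16 = 13)
(N(8, 8) + 108)*(-41) = (13 + 108)*(-41) = 121*(-41) = -4961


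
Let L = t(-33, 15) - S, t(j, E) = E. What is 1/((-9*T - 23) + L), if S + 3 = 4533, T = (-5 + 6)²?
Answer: -1/4547 ≈ -0.00021993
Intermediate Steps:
T = 1 (T = 1² = 1)
S = 4530 (S = -3 + 4533 = 4530)
L = -4515 (L = 15 - 1*4530 = 15 - 4530 = -4515)
1/((-9*T - 23) + L) = 1/((-9*1 - 23) - 4515) = 1/((-9 - 23) - 4515) = 1/(-32 - 4515) = 1/(-4547) = -1/4547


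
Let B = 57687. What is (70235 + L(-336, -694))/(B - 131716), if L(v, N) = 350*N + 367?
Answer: 172298/74029 ≈ 2.3274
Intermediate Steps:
L(v, N) = 367 + 350*N
(70235 + L(-336, -694))/(B - 131716) = (70235 + (367 + 350*(-694)))/(57687 - 131716) = (70235 + (367 - 242900))/(-74029) = (70235 - 242533)*(-1/74029) = -172298*(-1/74029) = 172298/74029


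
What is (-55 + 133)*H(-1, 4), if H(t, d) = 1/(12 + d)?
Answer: 39/8 ≈ 4.8750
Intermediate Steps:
(-55 + 133)*H(-1, 4) = (-55 + 133)/(12 + 4) = 78/16 = 78*(1/16) = 39/8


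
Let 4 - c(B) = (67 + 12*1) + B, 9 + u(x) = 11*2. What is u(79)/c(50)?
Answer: -13/125 ≈ -0.10400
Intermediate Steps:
u(x) = 13 (u(x) = -9 + 11*2 = -9 + 22 = 13)
c(B) = -75 - B (c(B) = 4 - ((67 + 12*1) + B) = 4 - ((67 + 12) + B) = 4 - (79 + B) = 4 + (-79 - B) = -75 - B)
u(79)/c(50) = 13/(-75 - 1*50) = 13/(-75 - 50) = 13/(-125) = 13*(-1/125) = -13/125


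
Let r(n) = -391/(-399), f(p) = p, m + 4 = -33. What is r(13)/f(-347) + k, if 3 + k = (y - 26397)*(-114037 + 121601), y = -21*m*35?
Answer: 835711860866/138453 ≈ 6.0361e+6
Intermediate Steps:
m = -37 (m = -4 - 33 = -37)
r(n) = 391/399 (r(n) = -391*(-1/399) = 391/399)
y = 27195 (y = -21*(-37)*35 = 777*35 = 27195)
k = 6036069 (k = -3 + (27195 - 26397)*(-114037 + 121601) = -3 + 798*7564 = -3 + 6036072 = 6036069)
r(13)/f(-347) + k = (391/399)/(-347) + 6036069 = (391/399)*(-1/347) + 6036069 = -391/138453 + 6036069 = 835711860866/138453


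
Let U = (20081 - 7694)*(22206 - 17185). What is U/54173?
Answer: 62195127/54173 ≈ 1148.1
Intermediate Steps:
U = 62195127 (U = 12387*5021 = 62195127)
U/54173 = 62195127/54173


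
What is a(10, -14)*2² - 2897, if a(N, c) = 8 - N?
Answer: -2905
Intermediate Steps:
a(10, -14)*2² - 2897 = (8 - 1*10)*2² - 2897 = (8 - 10)*4 - 2897 = -2*4 - 2897 = -8 - 2897 = -2905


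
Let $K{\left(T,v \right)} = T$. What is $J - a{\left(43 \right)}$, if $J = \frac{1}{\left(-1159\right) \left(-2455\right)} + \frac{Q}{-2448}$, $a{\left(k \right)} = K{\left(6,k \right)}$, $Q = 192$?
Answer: $- \frac{882056899}{145112595} \approx -6.0784$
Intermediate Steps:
$a{\left(k \right)} = 6$
$J = - \frac{11381329}{145112595}$ ($J = \frac{1}{\left(-1159\right) \left(-2455\right)} + \frac{192}{-2448} = \left(- \frac{1}{1159}\right) \left(- \frac{1}{2455}\right) + 192 \left(- \frac{1}{2448}\right) = \frac{1}{2845345} - \frac{4}{51} = - \frac{11381329}{145112595} \approx -0.078431$)
$J - a{\left(43 \right)} = - \frac{11381329}{145112595} - 6 = - \frac{882056899}{145112595}$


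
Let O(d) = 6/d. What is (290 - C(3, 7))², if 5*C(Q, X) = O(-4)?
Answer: 8427409/100 ≈ 84274.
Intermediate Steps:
C(Q, X) = -3/10 (C(Q, X) = (6/(-4))/5 = (6*(-¼))/5 = (⅕)*(-3/2) = -3/10)
(290 - C(3, 7))² = (290 - 1*(-3/10))² = (290 + 3/10)² = (2903/10)² = 8427409/100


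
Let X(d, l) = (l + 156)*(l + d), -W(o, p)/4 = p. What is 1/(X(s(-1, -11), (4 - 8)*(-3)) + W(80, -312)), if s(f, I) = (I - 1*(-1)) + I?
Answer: -1/264 ≈ -0.0037879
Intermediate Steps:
W(o, p) = -4*p
s(f, I) = 1 + 2*I (s(f, I) = (I + 1) + I = (1 + I) + I = 1 + 2*I)
X(d, l) = (156 + l)*(d + l)
1/(X(s(-1, -11), (4 - 8)*(-3)) + W(80, -312)) = 1/((((4 - 8)*(-3))**2 + 156*(1 + 2*(-11)) + 156*((4 - 8)*(-3)) + (1 + 2*(-11))*((4 - 8)*(-3))) - 4*(-312)) = 1/(((-4*(-3))**2 + 156*(1 - 22) + 156*(-4*(-3)) + (1 - 22)*(-4*(-3))) + 1248) = 1/((12**2 + 156*(-21) + 156*12 - 21*12) + 1248) = 1/((144 - 3276 + 1872 - 252) + 1248) = 1/(-1512 + 1248) = 1/(-264) = -1/264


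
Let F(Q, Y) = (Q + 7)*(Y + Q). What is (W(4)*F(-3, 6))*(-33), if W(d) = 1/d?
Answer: -99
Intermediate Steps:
F(Q, Y) = (7 + Q)*(Q + Y)
(W(4)*F(-3, 6))*(-33) = (((-3)² + 7*(-3) + 7*6 - 3*6)/4)*(-33) = ((9 - 21 + 42 - 18)/4)*(-33) = ((¼)*12)*(-33) = 3*(-33) = -99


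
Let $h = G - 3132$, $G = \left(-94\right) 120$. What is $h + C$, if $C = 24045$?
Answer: $9633$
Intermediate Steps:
$G = -11280$
$h = -14412$ ($h = -11280 - 3132 = -14412$)
$h + C = -14412 + 24045 = 9633$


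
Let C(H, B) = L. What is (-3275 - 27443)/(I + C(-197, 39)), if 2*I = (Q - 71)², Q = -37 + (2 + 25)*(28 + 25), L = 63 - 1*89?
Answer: -61436/1750277 ≈ -0.035101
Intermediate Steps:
L = -26 (L = 63 - 89 = -26)
C(H, B) = -26
Q = 1394 (Q = -37 + 27*53 = -37 + 1431 = 1394)
I = 1750329/2 (I = (1394 - 71)²/2 = (½)*1323² = (½)*1750329 = 1750329/2 ≈ 8.7516e+5)
(-3275 - 27443)/(I + C(-197, 39)) = (-3275 - 27443)/(1750329/2 - 26) = -30718/1750277/2 = -30718*2/1750277 = -61436/1750277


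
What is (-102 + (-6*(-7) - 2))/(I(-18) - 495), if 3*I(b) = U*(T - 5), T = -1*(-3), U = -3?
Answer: 62/493 ≈ 0.12576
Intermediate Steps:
T = 3
I(b) = 2 (I(b) = (-3*(3 - 5))/3 = (-3*(-2))/3 = (⅓)*6 = 2)
(-102 + (-6*(-7) - 2))/(I(-18) - 495) = (-102 + (-6*(-7) - 2))/(2 - 495) = (-102 + (42 - 2))/(-493) = (-102 + 40)*(-1/493) = -62*(-1/493) = 62/493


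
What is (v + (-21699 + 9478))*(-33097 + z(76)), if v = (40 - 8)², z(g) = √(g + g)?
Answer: 370587109 - 22394*√38 ≈ 3.7045e+8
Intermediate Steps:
z(g) = √2*√g (z(g) = √(2*g) = √2*√g)
v = 1024 (v = 32² = 1024)
(v + (-21699 + 9478))*(-33097 + z(76)) = (1024 + (-21699 + 9478))*(-33097 + √2*√76) = (1024 - 12221)*(-33097 + √2*(2*√19)) = -11197*(-33097 + 2*√38) = 370587109 - 22394*√38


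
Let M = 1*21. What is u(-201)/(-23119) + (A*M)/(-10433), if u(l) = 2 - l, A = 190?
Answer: -94362709/241200527 ≈ -0.39122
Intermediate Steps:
M = 21
u(-201)/(-23119) + (A*M)/(-10433) = (2 - 1*(-201))/(-23119) + (190*21)/(-10433) = (2 + 201)*(-1/23119) + 3990*(-1/10433) = 203*(-1/23119) - 3990/10433 = -203/23119 - 3990/10433 = -94362709/241200527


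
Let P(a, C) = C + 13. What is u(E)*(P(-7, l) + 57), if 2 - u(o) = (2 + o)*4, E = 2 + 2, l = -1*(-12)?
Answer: -1804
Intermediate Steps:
l = 12
E = 4
P(a, C) = 13 + C
u(o) = -6 - 4*o (u(o) = 2 - (2 + o)*4 = 2 - (8 + 4*o) = 2 + (-8 - 4*o) = -6 - 4*o)
u(E)*(P(-7, l) + 57) = (-6 - 4*4)*((13 + 12) + 57) = (-6 - 16)*(25 + 57) = -22*82 = -1804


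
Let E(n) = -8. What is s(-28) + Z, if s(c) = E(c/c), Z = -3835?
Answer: -3843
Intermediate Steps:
s(c) = -8
s(-28) + Z = -8 - 3835 = -3843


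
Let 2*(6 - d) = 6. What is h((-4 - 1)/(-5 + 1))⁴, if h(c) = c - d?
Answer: 2401/256 ≈ 9.3789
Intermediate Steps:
d = 3 (d = 6 - ½*6 = 6 - 3 = 3)
h(c) = -3 + c (h(c) = c - 1*3 = c - 3 = -3 + c)
h((-4 - 1)/(-5 + 1))⁴ = (-3 + (-4 - 1)/(-5 + 1))⁴ = (-3 - 5/(-4))⁴ = (-3 - 5*(-¼))⁴ = (-3 + 5/4)⁴ = (-7/4)⁴ = 2401/256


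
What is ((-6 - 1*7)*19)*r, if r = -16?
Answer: 3952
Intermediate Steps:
((-6 - 1*7)*19)*r = ((-6 - 1*7)*19)*(-16) = ((-6 - 7)*19)*(-16) = -13*19*(-16) = -247*(-16) = 3952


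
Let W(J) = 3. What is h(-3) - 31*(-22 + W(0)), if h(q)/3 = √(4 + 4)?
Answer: 589 + 6*√2 ≈ 597.49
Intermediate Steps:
h(q) = 6*√2 (h(q) = 3*√(4 + 4) = 3*√8 = 3*(2*√2) = 6*√2)
h(-3) - 31*(-22 + W(0)) = 6*√2 - 31*(-22 + 3) = 6*√2 - 31*(-19) = 6*√2 + 589 = 589 + 6*√2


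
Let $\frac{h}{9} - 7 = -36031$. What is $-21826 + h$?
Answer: $-346042$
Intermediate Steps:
$h = -324216$ ($h = 63 + 9 \left(-36031\right) = 63 - 324279 = -324216$)
$-21826 + h = -21826 - 324216 = -346042$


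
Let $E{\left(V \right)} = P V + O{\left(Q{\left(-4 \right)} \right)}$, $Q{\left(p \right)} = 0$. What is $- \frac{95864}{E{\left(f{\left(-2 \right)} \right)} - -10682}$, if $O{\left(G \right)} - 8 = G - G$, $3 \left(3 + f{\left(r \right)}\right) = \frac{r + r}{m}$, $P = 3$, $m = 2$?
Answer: $- \frac{95864}{10679} \approx -8.9769$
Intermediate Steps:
$f{\left(r \right)} = -3 + \frac{r}{3}$ ($f{\left(r \right)} = -3 + \frac{\left(r + r\right) \frac{1}{2}}{3} = -3 + \frac{2 r \frac{1}{2}}{3} = -3 + \frac{r}{3}$)
$O{\left(G \right)} = 8$ ($O{\left(G \right)} = 8 + \left(G - G\right) = 8 + 0 = 8$)
$E{\left(V \right)} = 8 + 3 V$ ($E{\left(V \right)} = 3 V + 8 = 8 + 3 V$)
$- \frac{95864}{E{\left(f{\left(-2 \right)} \right)} - -10682} = - \frac{95864}{\left(8 + 3 \left(-3 + \frac{1}{3} \left(-2\right)\right)\right) - -10682} = - \frac{95864}{\left(8 + 3 \left(-3 - \frac{2}{3}\right)\right) + 10682} = - \frac{95864}{\left(8 + 3 \left(- \frac{11}{3}\right)\right) + 10682} = - \frac{95864}{\left(8 - 11\right) + 10682} = - \frac{95864}{-3 + 10682} = - \frac{95864}{10679}$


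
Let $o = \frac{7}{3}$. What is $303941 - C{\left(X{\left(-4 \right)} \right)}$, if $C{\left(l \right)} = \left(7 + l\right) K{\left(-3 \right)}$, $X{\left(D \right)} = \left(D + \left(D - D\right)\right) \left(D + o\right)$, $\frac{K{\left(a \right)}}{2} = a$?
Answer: $304023$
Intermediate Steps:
$K{\left(a \right)} = 2 a$
$o = \frac{7}{3}$ ($o = 7 \cdot \frac{1}{3} = \frac{7}{3} \approx 2.3333$)
$X{\left(D \right)} = D \left(\frac{7}{3} + D\right)$ ($X{\left(D \right)} = \left(D + \left(D - D\right)\right) \left(D + \frac{7}{3}\right) = \left(D + 0\right) \left(\frac{7}{3} + D\right) = D \left(\frac{7}{3} + D\right)$)
$C{\left(l \right)} = -42 - 6 l$ ($C{\left(l \right)} = \left(7 + l\right) 2 \left(-3\right) = \left(7 + l\right) \left(-6\right) = -42 - 6 l$)
$303941 - C{\left(X{\left(-4 \right)} \right)} = 303941 - \left(-42 - 6 \cdot \frac{1}{3} \left(-4\right) \left(7 + 3 \left(-4\right)\right)\right) = 303941 - \left(-42 - 6 \cdot \frac{1}{3} \left(-4\right) \left(7 - 12\right)\right) = 303941 - \left(-42 - 6 \cdot \frac{1}{3} \left(-4\right) \left(-5\right)\right) = 303941 - \left(-42 - 40\right) = 303941 - -82 = 303941 + 82 = 304023$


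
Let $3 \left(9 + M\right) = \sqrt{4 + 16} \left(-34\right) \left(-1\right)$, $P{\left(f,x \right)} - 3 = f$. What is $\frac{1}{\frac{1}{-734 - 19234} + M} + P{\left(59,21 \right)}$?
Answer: $\frac{61505929758146}{991973245951} + \frac{9037676544 \sqrt{5}}{991973245951} \approx 62.024$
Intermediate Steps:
$P{\left(f,x \right)} = 3 + f$
$M = -9 + \frac{68 \sqrt{5}}{3}$ ($M = -9 + \frac{\sqrt{4 + 16} \left(-34\right) \left(-1\right)}{3} = -9 + \frac{\sqrt{20} \left(-34\right) \left(-1\right)}{3} = -9 + \frac{2 \sqrt{5} \left(-34\right) \left(-1\right)}{3} = -9 + \frac{- 68 \sqrt{5} \left(-1\right)}{3} = -9 + \frac{68 \sqrt{5}}{3} \approx 41.684$)
$\frac{1}{\frac{1}{-734 - 19234} + M} + P{\left(59,21 \right)} = \frac{1}{\frac{1}{-734 - 19234} - \left(9 - \frac{68 \sqrt{5}}{3}\right)} + \left(3 + 59\right) = \frac{1}{\frac{1}{-19968} - \left(9 - \frac{68 \sqrt{5}}{3}\right)} + 62 = \frac{1}{- \frac{1}{19968} - \left(9 - \frac{68 \sqrt{5}}{3}\right)} + 62 = \frac{1}{- \frac{179713}{19968} + \frac{68 \sqrt{5}}{3}} + 62 = 62 + \frac{1}{- \frac{179713}{19968} + \frac{68 \sqrt{5}}{3}}$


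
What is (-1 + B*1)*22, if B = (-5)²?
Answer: 528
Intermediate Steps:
B = 25
(-1 + B*1)*22 = (-1 + 25*1)*22 = (-1 + 25)*22 = 24*22 = 528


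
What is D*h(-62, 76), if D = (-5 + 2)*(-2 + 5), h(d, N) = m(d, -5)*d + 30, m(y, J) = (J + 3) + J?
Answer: -4176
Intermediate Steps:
m(y, J) = 3 + 2*J (m(y, J) = (3 + J) + J = 3 + 2*J)
h(d, N) = 30 - 7*d (h(d, N) = (3 + 2*(-5))*d + 30 = (3 - 10)*d + 30 = -7*d + 30 = 30 - 7*d)
D = -9 (D = -3*3 = -9)
D*h(-62, 76) = -9*(30 - 7*(-62)) = -9*(30 + 434) = -9*464 = -4176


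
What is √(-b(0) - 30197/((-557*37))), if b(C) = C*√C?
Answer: √622329973/20609 ≈ 1.2105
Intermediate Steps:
b(C) = C^(3/2)
√(-b(0) - 30197/((-557*37))) = √(-0^(3/2) - 30197/((-557*37))) = √(-1*0 - 30197/(-20609)) = √(0 - 30197*(-1/20609)) = √(0 + 30197/20609) = √(30197/20609) = √622329973/20609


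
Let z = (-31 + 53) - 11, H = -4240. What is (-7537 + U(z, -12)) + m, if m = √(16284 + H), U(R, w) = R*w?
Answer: -7669 + 2*√3011 ≈ -7559.3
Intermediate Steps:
z = 11 (z = 22 - 11 = 11)
m = 2*√3011 (m = √(16284 - 4240) = √12044 = 2*√3011 ≈ 109.75)
(-7537 + U(z, -12)) + m = (-7537 + 11*(-12)) + 2*√3011 = (-7537 - 132) + 2*√3011 = -7669 + 2*√3011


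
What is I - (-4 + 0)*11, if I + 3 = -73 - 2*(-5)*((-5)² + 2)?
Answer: 238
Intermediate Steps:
I = 194 (I = -3 + (-73 - 2*(-5)*((-5)² + 2)) = -3 + (-73 - (-10)*(25 + 2)) = -3 + (-73 - (-10)*27) = -3 + (-73 - 1*(-270)) = -3 + (-73 + 270) = -3 + 197 = 194)
I - (-4 + 0)*11 = 194 - (-4 + 0)*11 = 194 - (-4)*11 = 194 - 1*(-44) = 194 + 44 = 238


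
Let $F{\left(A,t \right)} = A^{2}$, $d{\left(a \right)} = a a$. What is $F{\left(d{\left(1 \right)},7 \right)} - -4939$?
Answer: $4940$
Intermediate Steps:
$d{\left(a \right)} = a^{2}$
$F{\left(d{\left(1 \right)},7 \right)} - -4939 = \left(1^{2}\right)^{2} - -4939 = 1^{2} + 4939 = 1 + 4939 = 4940$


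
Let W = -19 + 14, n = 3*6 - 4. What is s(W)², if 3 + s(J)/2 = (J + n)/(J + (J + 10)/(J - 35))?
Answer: 152100/1681 ≈ 90.482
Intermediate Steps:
n = 14 (n = 18 - 4 = 14)
W = -5
s(J) = -6 + 2*(14 + J)/(J + (10 + J)/(-35 + J)) (s(J) = -6 + 2*((J + 14)/(J + (J + 10)/(J - 35))) = -6 + 2*((14 + J)/(J + (10 + J)/(-35 + J))) = -6 + 2*(14 + J)/(J + (10 + J)/(-35 + J)))
s(W)² = (2*(-520 - 2*(-5)² + 81*(-5))/(10 + (-5)² - 34*(-5)))² = (2*(-520 - 2*25 - 405)/(10 + 25 + 170))² = (2*(-520 - 50 - 405)/205)² = (2*(1/205)*(-975))² = (-390/41)² = 152100/1681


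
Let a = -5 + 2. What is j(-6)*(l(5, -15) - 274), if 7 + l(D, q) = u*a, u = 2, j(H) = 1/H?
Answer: 287/6 ≈ 47.833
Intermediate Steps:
a = -3
l(D, q) = -13 (l(D, q) = -7 + 2*(-3) = -7 - 6 = -13)
j(-6)*(l(5, -15) - 274) = (-13 - 274)/(-6) = -1/6*(-287) = 287/6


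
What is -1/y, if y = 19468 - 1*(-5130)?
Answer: -1/24598 ≈ -4.0654e-5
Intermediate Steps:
y = 24598 (y = 19468 + 5130 = 24598)
-1/y = -1/24598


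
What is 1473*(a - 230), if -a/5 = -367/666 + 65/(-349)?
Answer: -25828050905/77478 ≈ -3.3336e+5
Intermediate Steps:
a = 856865/232434 (a = -5*(-367/666 + 65/(-349)) = -5*(-367*1/666 + 65*(-1/349)) = -5*(-367/666 - 65/349) = -5*(-171373/232434) = 856865/232434 ≈ 3.6865)
1473*(a - 230) = 1473*(856865/232434 - 230) = 1473*(-52602955/232434) = -25828050905/77478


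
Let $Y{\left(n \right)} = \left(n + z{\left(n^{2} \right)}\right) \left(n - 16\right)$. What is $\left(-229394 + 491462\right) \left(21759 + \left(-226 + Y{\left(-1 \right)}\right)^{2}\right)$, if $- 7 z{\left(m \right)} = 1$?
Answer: $\frac{827376717276}{49} \approx 1.6885 \cdot 10^{10}$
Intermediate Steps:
$z{\left(m \right)} = - \frac{1}{7}$ ($z{\left(m \right)} = \left(- \frac{1}{7}\right) 1 = - \frac{1}{7}$)
$Y{\left(n \right)} = \left(-16 + n\right) \left(- \frac{1}{7} + n\right)$ ($Y{\left(n \right)} = \left(n - \frac{1}{7}\right) \left(n - 16\right) = \left(- \frac{1}{7} + n\right) \left(-16 + n\right) = \left(-16 + n\right) \left(- \frac{1}{7} + n\right)$)
$\left(-229394 + 491462\right) \left(21759 + \left(-226 + Y{\left(-1 \right)}\right)^{2}\right) = \left(-229394 + 491462\right) \left(21759 + \left(-226 + \left(\frac{16}{7} + \left(-1\right)^{2} - - \frac{113}{7}\right)\right)^{2}\right) = 262068 \left(21759 + \left(-226 + \left(\frac{16}{7} + 1 + \frac{113}{7}\right)\right)^{2}\right) = 262068 \left(21759 + \left(-226 + \frac{136}{7}\right)^{2}\right) = 262068 \left(21759 + \left(- \frac{1446}{7}\right)^{2}\right) = 262068 \left(21759 + \frac{2090916}{49}\right) = 262068 \cdot \frac{3157107}{49} = \frac{827376717276}{49}$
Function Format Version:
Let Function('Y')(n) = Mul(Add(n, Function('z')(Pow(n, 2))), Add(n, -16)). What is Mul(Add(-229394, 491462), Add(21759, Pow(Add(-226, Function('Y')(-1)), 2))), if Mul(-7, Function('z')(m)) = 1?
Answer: Rational(827376717276, 49) ≈ 1.6885e+10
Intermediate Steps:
Function('z')(m) = Rational(-1, 7) (Function('z')(m) = Mul(Rational(-1, 7), 1) = Rational(-1, 7))
Function('Y')(n) = Mul(Add(-16, n), Add(Rational(-1, 7), n)) (Function('Y')(n) = Mul(Add(n, Rational(-1, 7)), Add(n, -16)) = Mul(Add(Rational(-1, 7), n), Add(-16, n)) = Mul(Add(-16, n), Add(Rational(-1, 7), n)))
Mul(Add(-229394, 491462), Add(21759, Pow(Add(-226, Function('Y')(-1)), 2))) = Mul(Add(-229394, 491462), Add(21759, Pow(Add(-226, Add(Rational(16, 7), Pow(-1, 2), Mul(Rational(-113, 7), -1))), 2))) = Mul(262068, Add(21759, Pow(Add(-226, Add(Rational(16, 7), 1, Rational(113, 7))), 2))) = Mul(262068, Add(21759, Pow(Add(-226, Rational(136, 7)), 2))) = Mul(262068, Add(21759, Pow(Rational(-1446, 7), 2))) = Mul(262068, Add(21759, Rational(2090916, 49))) = Mul(262068, Rational(3157107, 49)) = Rational(827376717276, 49)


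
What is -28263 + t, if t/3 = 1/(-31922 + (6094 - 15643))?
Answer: -1172094876/41471 ≈ -28263.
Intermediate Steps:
t = -3/41471 (t = 3/(-31922 + (6094 - 15643)) = 3/(-31922 - 9549) = 3/(-41471) = 3*(-1/41471) = -3/41471 ≈ -7.2340e-5)
-28263 + t = -28263 - 3/41471 = -1172094876/41471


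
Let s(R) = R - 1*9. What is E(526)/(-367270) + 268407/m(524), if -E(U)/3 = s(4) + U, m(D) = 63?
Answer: 10953104151/2570890 ≈ 4260.4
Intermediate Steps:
s(R) = -9 + R (s(R) = R - 9 = -9 + R)
E(U) = 15 - 3*U (E(U) = -3*((-9 + 4) + U) = -3*(-5 + U) = 15 - 3*U)
E(526)/(-367270) + 268407/m(524) = (15 - 3*526)/(-367270) + 268407/63 = (15 - 1578)*(-1/367270) + 268407*(1/63) = -1563*(-1/367270) + 29823/7 = 1563/367270 + 29823/7 = 10953104151/2570890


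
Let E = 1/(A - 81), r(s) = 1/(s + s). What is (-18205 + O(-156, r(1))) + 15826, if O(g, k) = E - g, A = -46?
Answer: -282322/127 ≈ -2223.0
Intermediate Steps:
r(s) = 1/(2*s)
E = -1/127 (E = 1/(-46 - 81) = 1/(-127) = -1/127 ≈ -0.0078740)
O(g, k) = -1/127 - g
(-18205 + O(-156, r(1))) + 15826 = (-18205 + (-1/127 - 1*(-156))) + 15826 = (-18205 + (-1/127 + 156)) + 15826 = (-18205 + 19811/127) + 15826 = -2292224/127 + 15826 = -282322/127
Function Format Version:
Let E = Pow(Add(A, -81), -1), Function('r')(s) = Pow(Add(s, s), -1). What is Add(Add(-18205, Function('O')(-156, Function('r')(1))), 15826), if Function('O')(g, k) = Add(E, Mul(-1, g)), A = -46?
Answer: Rational(-282322, 127) ≈ -2223.0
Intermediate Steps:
Function('r')(s) = Mul(Rational(1, 2), Pow(s, -1)) (Function('r')(s) = Pow(Mul(2, s), -1) = Mul(Rational(1, 2), Pow(s, -1)))
E = Rational(-1, 127) (E = Pow(Add(-46, -81), -1) = Pow(-127, -1) = Rational(-1, 127) ≈ -0.0078740)
Function('O')(g, k) = Add(Rational(-1, 127), Mul(-1, g))
Add(Add(-18205, Function('O')(-156, Function('r')(1))), 15826) = Add(Add(-18205, Add(Rational(-1, 127), Mul(-1, -156))), 15826) = Add(Add(-18205, Add(Rational(-1, 127), 156)), 15826) = Add(Add(-18205, Rational(19811, 127)), 15826) = Add(Rational(-2292224, 127), 15826) = Rational(-282322, 127)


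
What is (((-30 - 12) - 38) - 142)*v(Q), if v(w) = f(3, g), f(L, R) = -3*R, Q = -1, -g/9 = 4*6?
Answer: -143856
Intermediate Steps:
g = -216 (g = -36*6 = -9*24 = -216)
v(w) = 648 (v(w) = -3*(-216) = 648)
(((-30 - 12) - 38) - 142)*v(Q) = (((-30 - 12) - 38) - 142)*648 = ((-42 - 38) - 142)*648 = (-80 - 142)*648 = -222*648 = -143856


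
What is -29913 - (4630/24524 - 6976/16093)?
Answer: -5902754779741/197332366 ≈ -29913.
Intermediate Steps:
-29913 - (4630/24524 - 6976/16093) = -29913 - (4630*(1/24524) - 6976*1/16093) = -29913 - (2315/12262 - 6976/16093) = -29913 - 1*(-48284417/197332366) = -29913 + 48284417/197332366 = -5902754779741/197332366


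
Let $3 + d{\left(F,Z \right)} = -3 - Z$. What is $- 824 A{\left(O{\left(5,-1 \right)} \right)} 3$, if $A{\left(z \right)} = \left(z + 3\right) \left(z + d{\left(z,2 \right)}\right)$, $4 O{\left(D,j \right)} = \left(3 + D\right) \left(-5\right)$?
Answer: $-311472$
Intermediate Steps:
$d{\left(F,Z \right)} = -6 - Z$ ($d{\left(F,Z \right)} = -3 - \left(3 + Z\right) = -6 - Z$)
$O{\left(D,j \right)} = - \frac{15}{4} - \frac{5 D}{4}$ ($O{\left(D,j \right)} = \frac{\left(3 + D\right) \left(-5\right)}{4} = \frac{-15 - 5 D}{4} = - \frac{15}{4} - \frac{5 D}{4}$)
$A{\left(z \right)} = \left(-8 + z\right) \left(3 + z\right)$ ($A{\left(z \right)} = \left(z + 3\right) \left(z - 8\right) = \left(3 + z\right) \left(z - 8\right) = \left(3 + z\right) \left(-8 + z\right) = \left(-8 + z\right) \left(3 + z\right)$)
$- 824 A{\left(O{\left(5,-1 \right)} \right)} 3 = - 824 \left(-24 + \left(- \frac{15}{4} - \frac{25}{4}\right)^{2} - 5 \left(- \frac{15}{4} - \frac{25}{4}\right)\right) 3 = - 824 \left(-24 + \left(-10\right)^{2} - -50\right) 3 = - 824 \left(-24 + 100 + 50\right) 3 = - 824 \cdot 126 \cdot 3 = \left(-824\right) 378 = -311472$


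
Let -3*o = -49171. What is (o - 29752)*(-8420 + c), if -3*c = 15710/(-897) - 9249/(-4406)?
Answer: 3999328368130105/35569638 ≈ 1.1244e+8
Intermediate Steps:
o = 49171/3 (o = -⅓*(-49171) = 49171/3 ≈ 16390.)
c = 60921907/11856546 (c = -(15710/(-897) - 9249/(-4406))/3 = -(15710*(-1/897) - 9249*(-1/4406))/3 = -(-15710/897 + 9249/4406)/3 = -⅓*(-60921907/3952182) = 60921907/11856546 ≈ 5.1383)
(o - 29752)*(-8420 + c) = (49171/3 - 29752)*(-8420 + 60921907/11856546) = -40085/3*(-99771195413/11856546) = 3999328368130105/35569638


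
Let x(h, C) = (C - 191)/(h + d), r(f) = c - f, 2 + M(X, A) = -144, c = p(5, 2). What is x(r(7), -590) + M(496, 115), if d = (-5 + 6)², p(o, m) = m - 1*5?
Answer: -533/9 ≈ -59.222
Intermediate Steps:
p(o, m) = -5 + m (p(o, m) = m - 5 = -5 + m)
c = -3 (c = -5 + 2 = -3)
M(X, A) = -146 (M(X, A) = -2 - 144 = -146)
d = 1 (d = 1² = 1)
r(f) = -3 - f
x(h, C) = (-191 + C)/(1 + h) (x(h, C) = (C - 191)/(h + 1) = (-191 + C)/(1 + h))
x(r(7), -590) + M(496, 115) = (-191 - 590)/(1 + (-3 - 1*7)) - 146 = -781/(1 + (-3 - 7)) - 146 = -781/(1 - 10) - 146 = -781/(-9) - 146 = -⅑*(-781) - 146 = 781/9 - 146 = -533/9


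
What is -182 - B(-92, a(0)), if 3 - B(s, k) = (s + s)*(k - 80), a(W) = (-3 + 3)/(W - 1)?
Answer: 14535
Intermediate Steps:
a(W) = 0 (a(W) = 0/(-1 + W) = 0)
B(s, k) = 3 - 2*s*(-80 + k) (B(s, k) = 3 - (s + s)*(k - 80) = 3 - 2*s*(-80 + k))
-182 - B(-92, a(0)) = -182 - (3 + 160*(-92) - 2*0*(-92)) = -182 - (3 - 14720 + 0) = -182 - 1*(-14717) = -182 + 14717 = 14535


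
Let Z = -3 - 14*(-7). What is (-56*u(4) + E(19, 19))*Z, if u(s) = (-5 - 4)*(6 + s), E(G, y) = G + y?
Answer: 482410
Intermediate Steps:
Z = 95 (Z = -3 + 98 = 95)
u(s) = -54 - 9*s (u(s) = -9*(6 + s) = -54 - 9*s)
(-56*u(4) + E(19, 19))*Z = (-56*(-54 - 9*4) + (19 + 19))*95 = (-56*(-54 - 36) + 38)*95 = (-56*(-90) + 38)*95 = (5040 + 38)*95 = 5078*95 = 482410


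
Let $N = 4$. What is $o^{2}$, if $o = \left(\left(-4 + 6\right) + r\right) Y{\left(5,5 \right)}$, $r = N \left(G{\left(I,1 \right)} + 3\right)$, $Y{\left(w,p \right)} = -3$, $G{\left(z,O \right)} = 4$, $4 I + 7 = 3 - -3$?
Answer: $8100$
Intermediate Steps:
$I = - \frac{1}{4}$ ($I = - \frac{7}{4} + \frac{3 - -3}{4} = - \frac{7}{4} + \frac{3 + 3}{4} = - \frac{7}{4} + \frac{1}{4} \cdot 6 = - \frac{7}{4} + \frac{3}{2} = - \frac{1}{4} \approx -0.25$)
$r = 28$ ($r = 4 \left(4 + 3\right) = 4 \cdot 7 = 28$)
$o = -90$ ($o = \left(\left(-4 + 6\right) + 28\right) \left(-3\right) = \left(2 + 28\right) \left(-3\right) = 30 \left(-3\right) = -90$)
$o^{2} = \left(-90\right)^{2} = 8100$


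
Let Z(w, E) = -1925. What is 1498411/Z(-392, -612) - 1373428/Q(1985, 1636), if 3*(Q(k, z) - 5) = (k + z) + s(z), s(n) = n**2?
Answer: -143709672034/184259075 ≈ -779.93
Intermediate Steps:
Q(k, z) = 5 + k/3 + z/3 + z**2/3 (Q(k, z) = 5 + ((k + z) + z**2)/3 = 5 + (k + z + z**2)/3 = 5 + (k/3 + z/3 + z**2/3) = 5 + k/3 + z/3 + z**2/3)
1498411/Z(-392, -612) - 1373428/Q(1985, 1636) = 1498411/(-1925) - 1373428/(5 + (1/3)*1985 + (1/3)*1636 + (1/3)*1636**2) = 1498411*(-1/1925) - 1373428/(5 + 1985/3 + 1636/3 + (1/3)*2676496) = -1498411/1925 - 1373428/(5 + 1985/3 + 1636/3 + 2676496/3) = -1498411/1925 - 1373428/2680132/3 = -1498411/1925 - 1373428*3/2680132 = -1498411/1925 - 147153/95719 = -143709672034/184259075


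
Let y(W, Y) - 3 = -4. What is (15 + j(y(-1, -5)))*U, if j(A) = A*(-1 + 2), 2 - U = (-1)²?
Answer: 14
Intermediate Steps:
y(W, Y) = -1 (y(W, Y) = 3 - 4 = -1)
U = 1 (U = 2 - 1*(-1)² = 2 - 1*1 = 2 - 1 = 1)
j(A) = A (j(A) = A*1 = A)
(15 + j(y(-1, -5)))*U = (15 - 1)*1 = 14*1 = 14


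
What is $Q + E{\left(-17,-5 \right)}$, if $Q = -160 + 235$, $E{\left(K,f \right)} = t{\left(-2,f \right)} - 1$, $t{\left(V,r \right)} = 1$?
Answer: $75$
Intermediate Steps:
$E{\left(K,f \right)} = 0$ ($E{\left(K,f \right)} = 1 - 1 = 0$)
$Q = 75$
$Q + E{\left(-17,-5 \right)} = 75 + 0 = 75$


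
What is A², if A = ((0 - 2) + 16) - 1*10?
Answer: 16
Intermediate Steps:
A = 4 (A = (-2 + 16) - 10 = 14 - 10 = 4)
A² = 4² = 16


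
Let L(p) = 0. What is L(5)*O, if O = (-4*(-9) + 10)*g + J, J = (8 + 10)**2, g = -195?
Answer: 0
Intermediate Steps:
J = 324 (J = 18**2 = 324)
O = -8646 (O = (-4*(-9) + 10)*(-195) + 324 = (36 + 10)*(-195) + 324 = 46*(-195) + 324 = -8970 + 324 = -8646)
L(5)*O = 0*(-8646) = 0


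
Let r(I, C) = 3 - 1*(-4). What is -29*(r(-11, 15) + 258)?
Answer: -7685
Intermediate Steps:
r(I, C) = 7 (r(I, C) = 3 + 4 = 7)
-29*(r(-11, 15) + 258) = -29*(7 + 258) = -29*265 = -7685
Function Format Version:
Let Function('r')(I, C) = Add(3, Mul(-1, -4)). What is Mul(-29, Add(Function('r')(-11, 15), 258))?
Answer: -7685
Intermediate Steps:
Function('r')(I, C) = 7 (Function('r')(I, C) = Add(3, 4) = 7)
Mul(-29, Add(Function('r')(-11, 15), 258)) = Mul(-29, Add(7, 258)) = Mul(-29, 265) = -7685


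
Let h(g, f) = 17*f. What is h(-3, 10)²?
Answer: 28900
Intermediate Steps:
h(-3, 10)² = (17*10)² = 170² = 28900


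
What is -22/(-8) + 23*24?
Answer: 2219/4 ≈ 554.75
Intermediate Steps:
-22/(-8) + 23*24 = -22*(-⅛) + 552 = 11/4 + 552 = 2219/4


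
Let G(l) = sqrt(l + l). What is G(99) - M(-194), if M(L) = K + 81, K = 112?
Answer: -193 + 3*sqrt(22) ≈ -178.93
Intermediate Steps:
M(L) = 193 (M(L) = 112 + 81 = 193)
G(l) = sqrt(2)*sqrt(l) (G(l) = sqrt(2*l) = sqrt(2)*sqrt(l))
G(99) - M(-194) = sqrt(2)*sqrt(99) - 1*193 = sqrt(2)*(3*sqrt(11)) - 193 = 3*sqrt(22) - 193 = -193 + 3*sqrt(22)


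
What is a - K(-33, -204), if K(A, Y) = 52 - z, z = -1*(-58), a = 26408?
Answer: 26414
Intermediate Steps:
z = 58
K(A, Y) = -6 (K(A, Y) = 52 - 1*58 = 52 - 58 = -6)
a - K(-33, -204) = 26408 - 1*(-6) = 26408 + 6 = 26414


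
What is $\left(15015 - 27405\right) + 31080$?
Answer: $18690$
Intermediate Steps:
$\left(15015 - 27405\right) + 31080 = -12390 + 31080 = 18690$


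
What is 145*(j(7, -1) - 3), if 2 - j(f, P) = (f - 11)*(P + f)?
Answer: 3335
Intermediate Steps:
j(f, P) = 2 - (-11 + f)*(P + f) (j(f, P) = 2 - (f - 11)*(P + f) = 2 - (-11 + f)*(P + f))
145*(j(7, -1) - 3) = 145*((2 - 1*7² + 11*(-1) + 11*7 - 1*(-1)*7) - 3) = 145*((2 - 1*49 - 11 + 77 + 7) - 3) = 145*((2 - 49 - 11 + 77 + 7) - 3) = 145*(26 - 3) = 145*23 = 3335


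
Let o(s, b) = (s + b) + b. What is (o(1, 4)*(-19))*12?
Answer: -2052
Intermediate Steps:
o(s, b) = s + 2*b (o(s, b) = (b + s) + b = s + 2*b)
(o(1, 4)*(-19))*12 = ((1 + 2*4)*(-19))*12 = ((1 + 8)*(-19))*12 = (9*(-19))*12 = -171*12 = -2052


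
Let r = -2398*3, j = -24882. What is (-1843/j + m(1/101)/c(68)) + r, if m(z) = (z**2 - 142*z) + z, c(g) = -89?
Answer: -1825967521145/253821282 ≈ -7193.9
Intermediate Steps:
r = -7194
m(z) = z**2 - 141*z
(-1843/j + m(1/101)/c(68)) + r = (-1843/(-24882) + ((-141 + 1/101)/101)/(-89)) - 7194 = (-1843*(-1/24882) + ((-141 + 1/101)/101)*(-1/89)) - 7194 = (1843/24882 + ((1/101)*(-14240/101))*(-1/89)) - 7194 = (1843/24882 - 14240/10201*(-1/89)) - 7194 = (1843/24882 + 160/10201) - 7194 = 22781563/253821282 - 7194 = -1825967521145/253821282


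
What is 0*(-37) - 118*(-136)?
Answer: 16048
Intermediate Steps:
0*(-37) - 118*(-136) = 0 + 16048 = 16048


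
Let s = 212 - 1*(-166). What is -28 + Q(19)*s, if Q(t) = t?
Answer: 7154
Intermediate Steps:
s = 378 (s = 212 + 166 = 378)
-28 + Q(19)*s = -28 + 19*378 = -28 + 7182 = 7154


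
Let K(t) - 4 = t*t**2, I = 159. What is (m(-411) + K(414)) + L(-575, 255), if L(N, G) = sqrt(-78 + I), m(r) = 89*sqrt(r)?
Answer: 70957957 + 89*I*sqrt(411) ≈ 7.0958e+7 + 1804.3*I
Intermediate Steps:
K(t) = 4 + t**3 (K(t) = 4 + t*t**2 = 4 + t**3)
L(N, G) = 9 (L(N, G) = sqrt(-78 + 159) = sqrt(81) = 9)
(m(-411) + K(414)) + L(-575, 255) = (89*sqrt(-411) + (4 + 414**3)) + 9 = (89*(I*sqrt(411)) + (4 + 70957944)) + 9 = (89*I*sqrt(411) + 70957948) + 9 = (70957948 + 89*I*sqrt(411)) + 9 = 70957957 + 89*I*sqrt(411)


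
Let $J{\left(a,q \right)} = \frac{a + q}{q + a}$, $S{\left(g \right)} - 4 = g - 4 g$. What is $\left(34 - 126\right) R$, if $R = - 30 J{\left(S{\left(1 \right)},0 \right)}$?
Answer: $2760$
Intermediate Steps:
$S{\left(g \right)} = 4 - 3 g$ ($S{\left(g \right)} = 4 + \left(g - 4 g\right) = 4 - 3 g$)
$J{\left(a,q \right)} = 1$ ($J{\left(a,q \right)} = \frac{a + q}{a + q} = 1$)
$R = -30$ ($R = \left(-30\right) 1 = -30$)
$\left(34 - 126\right) R = \left(34 - 126\right) \left(-30\right) = \left(-92\right) \left(-30\right) = 2760$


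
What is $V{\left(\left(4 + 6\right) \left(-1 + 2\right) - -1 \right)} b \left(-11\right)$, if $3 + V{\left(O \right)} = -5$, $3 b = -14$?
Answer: $- \frac{1232}{3} \approx -410.67$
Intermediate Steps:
$b = - \frac{14}{3}$ ($b = \frac{1}{3} \left(-14\right) = - \frac{14}{3} \approx -4.6667$)
$V{\left(O \right)} = -8$ ($V{\left(O \right)} = -3 - 5 = -8$)
$V{\left(\left(4 + 6\right) \left(-1 + 2\right) - -1 \right)} b \left(-11\right) = \left(-8\right) \left(- \frac{14}{3}\right) \left(-11\right) = \frac{112}{3} \left(-11\right) = - \frac{1232}{3}$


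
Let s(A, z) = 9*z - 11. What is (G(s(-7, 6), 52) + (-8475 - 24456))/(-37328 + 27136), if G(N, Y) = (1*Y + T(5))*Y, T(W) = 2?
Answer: 30123/10192 ≈ 2.9556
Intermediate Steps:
s(A, z) = -11 + 9*z
G(N, Y) = Y*(2 + Y) (G(N, Y) = (1*Y + 2)*Y = (Y + 2)*Y = (2 + Y)*Y = Y*(2 + Y))
(G(s(-7, 6), 52) + (-8475 - 24456))/(-37328 + 27136) = (52*(2 + 52) + (-8475 - 24456))/(-37328 + 27136) = (52*54 - 32931)/(-10192) = (2808 - 32931)*(-1/10192) = -30123*(-1/10192) = 30123/10192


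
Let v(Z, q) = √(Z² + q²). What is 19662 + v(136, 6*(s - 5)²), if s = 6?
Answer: 19662 + 2*√4633 ≈ 19798.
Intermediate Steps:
19662 + v(136, 6*(s - 5)²) = 19662 + √(136² + (6*(6 - 5)²)²) = 19662 + √(18496 + (6*1²)²) = 19662 + √(18496 + (6*1)²) = 19662 + √(18496 + 6²) = 19662 + √(18496 + 36) = 19662 + √18532 = 19662 + 2*√4633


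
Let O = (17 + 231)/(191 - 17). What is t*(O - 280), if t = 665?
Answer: -16116940/87 ≈ -1.8525e+5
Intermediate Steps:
O = 124/87 (O = 248/174 = 248*(1/174) = 124/87 ≈ 1.4253)
t*(O - 280) = 665*(124/87 - 280) = 665*(-24236/87) = -16116940/87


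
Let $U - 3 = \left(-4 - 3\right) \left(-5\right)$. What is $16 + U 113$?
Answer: $4310$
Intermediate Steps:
$U = 38$ ($U = 3 + \left(-4 - 3\right) \left(-5\right) = 3 - -35 = 3 + 35 = 38$)
$16 + U 113 = 16 + 38 \cdot 113 = 16 + 4294 = 4310$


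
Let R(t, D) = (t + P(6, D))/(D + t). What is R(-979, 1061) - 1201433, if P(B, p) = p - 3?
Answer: -98517427/82 ≈ -1.2014e+6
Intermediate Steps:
P(B, p) = -3 + p
R(t, D) = (-3 + D + t)/(D + t) (R(t, D) = (t + (-3 + D))/(D + t) = (-3 + D + t)/(D + t))
R(-979, 1061) - 1201433 = (-3 + 1061 - 979)/(1061 - 979) - 1201433 = 79/82 - 1201433 = -98517427/82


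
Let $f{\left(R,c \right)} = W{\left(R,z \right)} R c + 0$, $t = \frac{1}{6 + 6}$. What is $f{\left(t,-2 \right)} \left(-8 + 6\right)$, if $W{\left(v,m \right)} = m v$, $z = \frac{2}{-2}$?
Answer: $- \frac{1}{36} \approx -0.027778$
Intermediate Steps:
$t = \frac{1}{12} \approx 0.083333$
$z = -1$ ($z = 2 \left(- \frac{1}{2}\right) = -1$)
$f{\left(R,c \right)} = - c R^{2}$ ($f{\left(R,c \right)} = - R R c + 0 = - R^{2} c + 0 = - c R^{2} + 0 = - c R^{2}$)
$f{\left(t,-2 \right)} \left(-8 + 6\right) = \left(-1\right) \left(-2\right) \left(\frac{1}{12}\right)^{2} \left(-8 + 6\right) = \left(-1\right) \left(-2\right) \frac{1}{144} \left(-2\right) = \frac{1}{72} \left(-2\right) = - \frac{1}{36}$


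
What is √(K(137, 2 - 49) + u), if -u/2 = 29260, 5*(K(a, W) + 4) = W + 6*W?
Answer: I*√1464745/5 ≈ 242.05*I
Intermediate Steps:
K(a, W) = -4 + 7*W/5 (K(a, W) = -4 + (W + 6*W)/5 = -4 + (7*W)/5 = -4 + 7*W/5)
u = -58520 (u = -2*29260 = -58520)
√(K(137, 2 - 49) + u) = √((-4 + 7*(2 - 49)/5) - 58520) = √((-4 + (7/5)*(-47)) - 58520) = √((-4 - 329/5) - 58520) = √(-349/5 - 58520) = √(-292949/5) = I*√1464745/5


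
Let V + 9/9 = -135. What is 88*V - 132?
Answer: -12100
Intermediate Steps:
V = -136 (V = -1 - 135 = -136)
88*V - 132 = 88*(-136) - 132 = -11968 - 132 = -12100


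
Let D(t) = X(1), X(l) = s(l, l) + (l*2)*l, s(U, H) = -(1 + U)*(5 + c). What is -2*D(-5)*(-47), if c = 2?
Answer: -1128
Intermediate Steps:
s(U, H) = -7 - 7*U (s(U, H) = -(1 + U)*(5 + 2) = -(1 + U)*7 = -(7 + 7*U) = -7 - 7*U)
X(l) = -7 - 7*l + 2*l**2 (X(l) = (-7 - 7*l) + (l*2)*l = (-7 - 7*l) + (2*l)*l = (-7 - 7*l) + 2*l**2 = -7 - 7*l + 2*l**2)
D(t) = -12 (D(t) = -7 - 7*1 + 2*1**2 = -7 - 7 + 2*1 = -7 - 7 + 2 = -12)
-2*D(-5)*(-47) = -2*(-12)*(-47) = 24*(-47) = -1128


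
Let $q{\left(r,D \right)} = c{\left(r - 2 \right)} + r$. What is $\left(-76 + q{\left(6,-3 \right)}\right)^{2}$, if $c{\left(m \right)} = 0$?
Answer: $4900$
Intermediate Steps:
$q{\left(r,D \right)} = r$ ($q{\left(r,D \right)} = 0 + r = r$)
$\left(-76 + q{\left(6,-3 \right)}\right)^{2} = \left(-76 + 6\right)^{2} = \left(-70\right)^{2} = 4900$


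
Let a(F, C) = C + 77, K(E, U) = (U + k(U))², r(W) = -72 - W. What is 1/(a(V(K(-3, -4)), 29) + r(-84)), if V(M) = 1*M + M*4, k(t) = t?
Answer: 1/118 ≈ 0.0084746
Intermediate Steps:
K(E, U) = 4*U² (K(E, U) = (U + U)² = (2*U)² = 4*U²)
V(M) = 5*M (V(M) = M + 4*M = 5*M)
a(F, C) = 77 + C
1/(a(V(K(-3, -4)), 29) + r(-84)) = 1/((77 + 29) + (-72 - 1*(-84))) = 1/(106 + (-72 + 84)) = 1/(106 + 12) = 1/118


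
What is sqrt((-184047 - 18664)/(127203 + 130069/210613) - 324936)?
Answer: I*sqrt(58305462162996307077686287)/13395367754 ≈ 570.03*I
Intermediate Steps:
sqrt((-184047 - 18664)/(127203 + 130069/210613) - 324936) = sqrt(-202711/(127203 + 130069*(1/210613)) - 324936) = sqrt(-202711/(127203 + 130069/210613) - 324936) = sqrt(-202711/26790735508/210613 - 324936) = sqrt(-202711*210613/26790735508 - 324936) = sqrt(-42693571843/26790735508 - 324936) = sqrt(-8705317126599331/26790735508) = I*sqrt(58305462162996307077686287)/13395367754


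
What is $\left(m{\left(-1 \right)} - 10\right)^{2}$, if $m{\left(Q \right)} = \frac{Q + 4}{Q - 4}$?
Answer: $\frac{2809}{25} \approx 112.36$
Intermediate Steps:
$m{\left(Q \right)} = \frac{4 + Q}{-4 + Q}$
$\left(m{\left(-1 \right)} - 10\right)^{2} = \left(\frac{4 - 1}{-4 - 1} - 10\right)^{2} = \left(\frac{1}{-5} \cdot 3 - 10\right)^{2} = \left(\left(- \frac{1}{5}\right) 3 - 10\right)^{2} = \left(- \frac{3}{5} - 10\right)^{2} = \left(- \frac{53}{5}\right)^{2} = \frac{2809}{25}$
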